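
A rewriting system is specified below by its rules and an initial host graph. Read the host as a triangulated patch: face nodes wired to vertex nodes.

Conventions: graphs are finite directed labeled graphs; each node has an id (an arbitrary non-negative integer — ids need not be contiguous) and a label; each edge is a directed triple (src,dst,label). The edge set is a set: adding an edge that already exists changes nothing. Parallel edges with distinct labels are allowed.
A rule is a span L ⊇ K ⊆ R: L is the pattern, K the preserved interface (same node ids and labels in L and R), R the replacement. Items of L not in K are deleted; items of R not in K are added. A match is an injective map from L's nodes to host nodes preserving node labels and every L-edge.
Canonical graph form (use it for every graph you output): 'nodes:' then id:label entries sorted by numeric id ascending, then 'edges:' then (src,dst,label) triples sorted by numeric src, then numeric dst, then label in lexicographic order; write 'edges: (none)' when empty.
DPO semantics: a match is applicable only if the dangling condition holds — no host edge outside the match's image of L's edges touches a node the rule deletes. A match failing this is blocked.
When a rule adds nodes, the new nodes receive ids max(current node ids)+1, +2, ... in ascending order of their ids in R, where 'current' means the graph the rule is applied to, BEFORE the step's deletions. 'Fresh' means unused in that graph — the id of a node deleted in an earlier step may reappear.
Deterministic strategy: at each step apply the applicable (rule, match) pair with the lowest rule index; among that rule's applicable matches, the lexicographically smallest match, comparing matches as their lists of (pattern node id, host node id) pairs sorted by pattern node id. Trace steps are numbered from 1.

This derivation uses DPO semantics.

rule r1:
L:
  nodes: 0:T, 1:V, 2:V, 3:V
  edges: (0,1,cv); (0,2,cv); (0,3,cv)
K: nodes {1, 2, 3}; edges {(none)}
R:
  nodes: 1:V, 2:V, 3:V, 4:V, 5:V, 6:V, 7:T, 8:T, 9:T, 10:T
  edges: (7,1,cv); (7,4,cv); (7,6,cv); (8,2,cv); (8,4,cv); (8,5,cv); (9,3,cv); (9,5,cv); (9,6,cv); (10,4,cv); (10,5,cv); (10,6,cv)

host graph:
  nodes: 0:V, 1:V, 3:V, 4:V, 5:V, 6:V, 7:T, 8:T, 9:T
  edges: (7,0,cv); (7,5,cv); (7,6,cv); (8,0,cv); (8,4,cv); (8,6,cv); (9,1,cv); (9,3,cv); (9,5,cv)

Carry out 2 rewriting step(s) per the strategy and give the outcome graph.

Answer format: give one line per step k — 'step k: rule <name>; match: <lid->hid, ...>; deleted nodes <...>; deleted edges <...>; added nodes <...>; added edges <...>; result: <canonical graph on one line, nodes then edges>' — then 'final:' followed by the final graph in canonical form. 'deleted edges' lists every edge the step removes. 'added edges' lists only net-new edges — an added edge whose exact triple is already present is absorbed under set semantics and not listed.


step 1: rule r1; match: 0->7, 1->0, 2->5, 3->6; deleted nodes 7; deleted edges (7,0,cv); (7,5,cv); (7,6,cv); added nodes 10, 11, 12, 13, 14, 15, 16; added edges (13,0,cv); (13,10,cv); (13,12,cv); (14,5,cv); (14,10,cv); (14,11,cv); (15,6,cv); (15,11,cv); (15,12,cv); (16,10,cv); (16,11,cv); (16,12,cv); result: nodes: 0:V, 1:V, 3:V, 4:V, 5:V, 6:V, 8:T, 9:T, 10:V, 11:V, 12:V, 13:T, 14:T, 15:T, 16:T edges: (8,0,cv); (8,4,cv); (8,6,cv); (9,1,cv); (9,3,cv); (9,5,cv); (13,0,cv); (13,10,cv); (13,12,cv); (14,5,cv); (14,10,cv); (14,11,cv); (15,6,cv); (15,11,cv); (15,12,cv); (16,10,cv); (16,11,cv); (16,12,cv)
step 2: rule r1; match: 0->8, 1->0, 2->4, 3->6; deleted nodes 8; deleted edges (8,0,cv); (8,4,cv); (8,6,cv); added nodes 17, 18, 19, 20, 21, 22, 23; added edges (20,0,cv); (20,17,cv); (20,19,cv); (21,4,cv); (21,17,cv); (21,18,cv); (22,6,cv); (22,18,cv); (22,19,cv); (23,17,cv); (23,18,cv); (23,19,cv); result: nodes: 0:V, 1:V, 3:V, 4:V, 5:V, 6:V, 9:T, 10:V, 11:V, 12:V, 13:T, 14:T, 15:T, 16:T, 17:V, 18:V, 19:V, 20:T, 21:T, 22:T, 23:T edges: (9,1,cv); (9,3,cv); (9,5,cv); (13,0,cv); (13,10,cv); (13,12,cv); (14,5,cv); (14,10,cv); (14,11,cv); (15,6,cv); (15,11,cv); (15,12,cv); (16,10,cv); (16,11,cv); (16,12,cv); (20,0,cv); (20,17,cv); (20,19,cv); (21,4,cv); (21,17,cv); (21,18,cv); (22,6,cv); (22,18,cv); (22,19,cv); (23,17,cv); (23,18,cv); (23,19,cv)
final:
nodes: 0:V, 1:V, 3:V, 4:V, 5:V, 6:V, 9:T, 10:V, 11:V, 12:V, 13:T, 14:T, 15:T, 16:T, 17:V, 18:V, 19:V, 20:T, 21:T, 22:T, 23:T
edges: (9,1,cv); (9,3,cv); (9,5,cv); (13,0,cv); (13,10,cv); (13,12,cv); (14,5,cv); (14,10,cv); (14,11,cv); (15,6,cv); (15,11,cv); (15,12,cv); (16,10,cv); (16,11,cv); (16,12,cv); (20,0,cv); (20,17,cv); (20,19,cv); (21,4,cv); (21,17,cv); (21,18,cv); (22,6,cv); (22,18,cv); (22,19,cv); (23,17,cv); (23,18,cv); (23,19,cv)


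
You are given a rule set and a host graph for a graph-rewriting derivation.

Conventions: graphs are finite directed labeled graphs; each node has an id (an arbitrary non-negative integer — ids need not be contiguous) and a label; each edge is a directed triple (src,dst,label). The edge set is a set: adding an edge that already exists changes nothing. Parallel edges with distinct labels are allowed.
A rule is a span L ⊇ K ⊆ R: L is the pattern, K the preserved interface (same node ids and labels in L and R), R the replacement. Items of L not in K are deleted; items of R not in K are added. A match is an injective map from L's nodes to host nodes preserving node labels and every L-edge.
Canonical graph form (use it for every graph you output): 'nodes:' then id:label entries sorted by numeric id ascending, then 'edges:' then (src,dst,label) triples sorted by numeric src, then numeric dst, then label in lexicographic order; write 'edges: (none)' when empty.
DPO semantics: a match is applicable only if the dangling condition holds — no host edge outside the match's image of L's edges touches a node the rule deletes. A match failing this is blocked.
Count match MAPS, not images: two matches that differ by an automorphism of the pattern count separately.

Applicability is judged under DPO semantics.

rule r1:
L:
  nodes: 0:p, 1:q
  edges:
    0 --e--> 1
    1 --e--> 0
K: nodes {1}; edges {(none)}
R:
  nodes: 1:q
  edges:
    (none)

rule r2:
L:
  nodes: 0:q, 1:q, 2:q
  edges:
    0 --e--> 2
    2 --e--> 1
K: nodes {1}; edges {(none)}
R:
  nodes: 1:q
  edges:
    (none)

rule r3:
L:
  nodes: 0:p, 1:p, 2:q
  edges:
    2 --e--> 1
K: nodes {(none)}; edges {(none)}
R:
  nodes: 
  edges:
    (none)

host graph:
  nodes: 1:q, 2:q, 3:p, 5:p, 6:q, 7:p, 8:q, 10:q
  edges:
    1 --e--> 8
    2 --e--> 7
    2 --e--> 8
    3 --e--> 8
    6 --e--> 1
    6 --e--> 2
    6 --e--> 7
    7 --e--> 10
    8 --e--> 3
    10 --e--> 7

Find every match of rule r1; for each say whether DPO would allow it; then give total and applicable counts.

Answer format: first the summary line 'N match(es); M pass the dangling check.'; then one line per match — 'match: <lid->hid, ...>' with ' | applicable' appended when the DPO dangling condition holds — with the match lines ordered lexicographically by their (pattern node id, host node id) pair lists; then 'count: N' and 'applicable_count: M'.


2 match(es); 1 pass the dangling check.
match: 0->3, 1->8 | applicable
match: 0->7, 1->10
count: 2
applicable_count: 1


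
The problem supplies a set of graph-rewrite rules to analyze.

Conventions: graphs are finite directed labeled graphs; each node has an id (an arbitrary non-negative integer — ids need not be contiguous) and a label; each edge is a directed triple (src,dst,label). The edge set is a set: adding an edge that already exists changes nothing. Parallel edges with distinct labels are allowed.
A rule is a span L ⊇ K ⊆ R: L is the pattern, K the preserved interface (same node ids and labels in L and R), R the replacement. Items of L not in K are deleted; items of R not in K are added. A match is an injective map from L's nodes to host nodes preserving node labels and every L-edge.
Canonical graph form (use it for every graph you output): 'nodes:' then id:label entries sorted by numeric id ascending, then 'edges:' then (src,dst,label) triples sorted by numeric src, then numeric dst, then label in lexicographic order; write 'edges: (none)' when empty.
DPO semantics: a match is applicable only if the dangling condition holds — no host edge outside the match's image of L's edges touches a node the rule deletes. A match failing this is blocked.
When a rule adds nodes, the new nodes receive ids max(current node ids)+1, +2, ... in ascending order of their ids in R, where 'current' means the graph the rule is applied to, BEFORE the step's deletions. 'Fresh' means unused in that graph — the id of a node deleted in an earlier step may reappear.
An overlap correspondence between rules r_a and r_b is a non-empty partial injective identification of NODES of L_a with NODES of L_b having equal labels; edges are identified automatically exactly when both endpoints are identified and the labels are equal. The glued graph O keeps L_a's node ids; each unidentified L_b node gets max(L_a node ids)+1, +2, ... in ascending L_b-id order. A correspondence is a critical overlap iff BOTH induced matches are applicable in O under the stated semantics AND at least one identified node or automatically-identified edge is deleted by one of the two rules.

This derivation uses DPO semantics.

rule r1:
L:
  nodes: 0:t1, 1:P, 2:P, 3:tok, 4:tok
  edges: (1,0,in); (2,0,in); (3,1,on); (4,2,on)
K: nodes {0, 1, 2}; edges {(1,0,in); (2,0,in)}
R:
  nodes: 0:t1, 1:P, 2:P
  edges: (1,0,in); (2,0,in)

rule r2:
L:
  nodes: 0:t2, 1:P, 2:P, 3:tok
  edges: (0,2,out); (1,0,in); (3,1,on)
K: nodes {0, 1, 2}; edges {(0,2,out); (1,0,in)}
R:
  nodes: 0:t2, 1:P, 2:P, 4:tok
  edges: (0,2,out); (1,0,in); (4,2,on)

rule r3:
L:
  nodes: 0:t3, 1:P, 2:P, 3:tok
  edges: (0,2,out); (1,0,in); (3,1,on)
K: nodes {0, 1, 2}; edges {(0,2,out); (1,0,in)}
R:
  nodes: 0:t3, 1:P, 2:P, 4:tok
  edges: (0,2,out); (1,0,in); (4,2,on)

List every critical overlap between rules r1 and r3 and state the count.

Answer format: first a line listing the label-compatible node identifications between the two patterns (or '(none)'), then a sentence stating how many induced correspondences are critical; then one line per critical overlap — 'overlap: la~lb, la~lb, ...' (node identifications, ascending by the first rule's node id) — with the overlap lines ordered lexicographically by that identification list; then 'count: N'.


label-compatible node identifications between L(r1) and L(r3): 1~1, 1~2, 2~1, 2~2, 3~3, 4~3
4 of the induced correspondences are critical overlaps of r1 and r3.
overlap: 1~1, 2~2, 3~3
overlap: 1~1, 3~3
overlap: 1~2, 2~1, 4~3
overlap: 2~1, 4~3
count: 4


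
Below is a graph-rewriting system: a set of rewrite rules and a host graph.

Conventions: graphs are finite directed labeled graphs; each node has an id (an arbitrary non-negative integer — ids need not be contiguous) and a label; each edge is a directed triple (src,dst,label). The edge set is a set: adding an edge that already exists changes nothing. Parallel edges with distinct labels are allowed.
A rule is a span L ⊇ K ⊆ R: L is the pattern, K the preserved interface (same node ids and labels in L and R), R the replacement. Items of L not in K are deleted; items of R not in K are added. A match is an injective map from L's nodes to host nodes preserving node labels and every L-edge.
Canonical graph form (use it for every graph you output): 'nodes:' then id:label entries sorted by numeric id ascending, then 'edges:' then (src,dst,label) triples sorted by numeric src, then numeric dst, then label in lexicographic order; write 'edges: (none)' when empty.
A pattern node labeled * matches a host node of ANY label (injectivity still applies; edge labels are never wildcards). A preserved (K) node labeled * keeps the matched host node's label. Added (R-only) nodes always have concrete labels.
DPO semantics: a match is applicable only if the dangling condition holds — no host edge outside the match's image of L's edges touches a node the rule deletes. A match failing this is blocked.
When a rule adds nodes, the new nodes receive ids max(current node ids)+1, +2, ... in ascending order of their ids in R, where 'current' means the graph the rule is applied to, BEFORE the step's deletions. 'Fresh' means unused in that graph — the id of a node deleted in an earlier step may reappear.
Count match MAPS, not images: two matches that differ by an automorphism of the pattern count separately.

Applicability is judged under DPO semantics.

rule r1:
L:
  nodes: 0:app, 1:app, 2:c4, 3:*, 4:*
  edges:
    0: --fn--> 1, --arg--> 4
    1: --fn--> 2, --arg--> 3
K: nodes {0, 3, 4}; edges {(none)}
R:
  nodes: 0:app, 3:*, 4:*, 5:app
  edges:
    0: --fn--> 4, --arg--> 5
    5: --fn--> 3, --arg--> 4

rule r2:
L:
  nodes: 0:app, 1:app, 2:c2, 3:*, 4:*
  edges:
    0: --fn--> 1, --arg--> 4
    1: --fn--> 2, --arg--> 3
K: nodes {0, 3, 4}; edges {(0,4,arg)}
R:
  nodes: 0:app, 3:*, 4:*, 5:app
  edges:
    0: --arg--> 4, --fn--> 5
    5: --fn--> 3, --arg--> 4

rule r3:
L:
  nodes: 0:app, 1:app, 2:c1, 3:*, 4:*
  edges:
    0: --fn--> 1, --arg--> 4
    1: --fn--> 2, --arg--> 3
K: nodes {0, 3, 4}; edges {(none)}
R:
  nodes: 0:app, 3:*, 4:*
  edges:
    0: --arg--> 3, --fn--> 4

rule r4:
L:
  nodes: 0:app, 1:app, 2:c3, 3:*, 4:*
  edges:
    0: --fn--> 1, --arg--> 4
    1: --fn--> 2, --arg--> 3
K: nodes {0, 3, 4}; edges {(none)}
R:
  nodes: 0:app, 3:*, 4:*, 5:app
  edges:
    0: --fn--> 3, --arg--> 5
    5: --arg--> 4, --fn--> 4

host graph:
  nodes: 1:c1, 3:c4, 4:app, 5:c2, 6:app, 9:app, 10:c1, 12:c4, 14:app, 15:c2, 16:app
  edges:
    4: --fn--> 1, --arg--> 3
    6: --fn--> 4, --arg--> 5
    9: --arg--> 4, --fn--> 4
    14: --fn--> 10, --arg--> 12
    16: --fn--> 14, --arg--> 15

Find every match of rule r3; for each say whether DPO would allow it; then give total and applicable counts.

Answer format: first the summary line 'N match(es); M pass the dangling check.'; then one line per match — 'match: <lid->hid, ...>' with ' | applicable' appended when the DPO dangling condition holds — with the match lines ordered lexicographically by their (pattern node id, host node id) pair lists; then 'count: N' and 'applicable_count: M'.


2 match(es); 1 pass the dangling check.
match: 0->6, 1->4, 2->1, 3->3, 4->5
match: 0->16, 1->14, 2->10, 3->12, 4->15 | applicable
count: 2
applicable_count: 1


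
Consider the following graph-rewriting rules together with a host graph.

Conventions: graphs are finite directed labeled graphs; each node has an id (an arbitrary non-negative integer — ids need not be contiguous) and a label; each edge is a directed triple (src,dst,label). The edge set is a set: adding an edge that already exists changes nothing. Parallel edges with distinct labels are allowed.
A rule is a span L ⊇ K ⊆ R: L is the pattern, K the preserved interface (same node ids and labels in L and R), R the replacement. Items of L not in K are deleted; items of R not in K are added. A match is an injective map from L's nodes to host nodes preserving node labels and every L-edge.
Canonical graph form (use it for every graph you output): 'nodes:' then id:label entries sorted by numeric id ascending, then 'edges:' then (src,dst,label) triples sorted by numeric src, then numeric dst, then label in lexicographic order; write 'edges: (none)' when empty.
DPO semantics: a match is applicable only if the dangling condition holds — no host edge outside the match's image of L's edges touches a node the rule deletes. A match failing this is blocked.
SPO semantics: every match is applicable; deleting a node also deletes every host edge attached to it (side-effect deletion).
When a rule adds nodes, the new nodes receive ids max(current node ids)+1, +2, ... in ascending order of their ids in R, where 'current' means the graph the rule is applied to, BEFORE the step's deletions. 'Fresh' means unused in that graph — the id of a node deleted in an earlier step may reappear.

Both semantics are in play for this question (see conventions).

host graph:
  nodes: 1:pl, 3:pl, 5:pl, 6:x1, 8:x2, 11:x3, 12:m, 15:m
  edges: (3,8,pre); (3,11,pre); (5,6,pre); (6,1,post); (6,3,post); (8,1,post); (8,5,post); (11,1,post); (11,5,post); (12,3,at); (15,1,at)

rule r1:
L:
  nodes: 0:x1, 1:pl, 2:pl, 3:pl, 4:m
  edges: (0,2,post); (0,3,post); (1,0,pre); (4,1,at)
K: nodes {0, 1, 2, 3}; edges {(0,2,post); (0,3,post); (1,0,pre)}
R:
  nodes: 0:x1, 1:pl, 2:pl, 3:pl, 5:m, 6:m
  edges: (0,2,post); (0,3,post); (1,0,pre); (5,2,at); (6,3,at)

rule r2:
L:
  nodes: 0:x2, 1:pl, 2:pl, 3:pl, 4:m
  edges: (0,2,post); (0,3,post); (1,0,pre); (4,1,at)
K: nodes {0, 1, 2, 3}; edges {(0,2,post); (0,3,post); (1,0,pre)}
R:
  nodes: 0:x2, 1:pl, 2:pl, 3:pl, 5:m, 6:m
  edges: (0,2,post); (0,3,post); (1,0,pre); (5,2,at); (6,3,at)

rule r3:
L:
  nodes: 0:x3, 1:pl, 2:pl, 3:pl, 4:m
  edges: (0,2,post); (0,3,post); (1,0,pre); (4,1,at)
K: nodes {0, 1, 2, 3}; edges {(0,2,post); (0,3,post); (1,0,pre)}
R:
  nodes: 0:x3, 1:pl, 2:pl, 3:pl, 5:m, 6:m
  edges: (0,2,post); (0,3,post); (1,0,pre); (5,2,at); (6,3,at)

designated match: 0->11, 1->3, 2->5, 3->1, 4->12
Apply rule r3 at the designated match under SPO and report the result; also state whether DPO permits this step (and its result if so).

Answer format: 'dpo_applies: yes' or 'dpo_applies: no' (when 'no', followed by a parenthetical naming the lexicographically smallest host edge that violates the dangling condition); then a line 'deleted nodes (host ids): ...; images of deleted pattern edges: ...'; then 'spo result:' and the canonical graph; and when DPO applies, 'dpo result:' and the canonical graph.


dpo_applies: yes
deleted nodes (host ids): 12; images of deleted pattern edges: (12,3,at)
spo result:
nodes: 1:pl, 3:pl, 5:pl, 6:x1, 8:x2, 11:x3, 15:m, 16:m, 17:m
edges: (3,8,pre); (3,11,pre); (5,6,pre); (6,1,post); (6,3,post); (8,1,post); (8,5,post); (11,1,post); (11,5,post); (15,1,at); (16,5,at); (17,1,at)
dpo result:
nodes: 1:pl, 3:pl, 5:pl, 6:x1, 8:x2, 11:x3, 15:m, 16:m, 17:m
edges: (3,8,pre); (3,11,pre); (5,6,pre); (6,1,post); (6,3,post); (8,1,post); (8,5,post); (11,1,post); (11,5,post); (15,1,at); (16,5,at); (17,1,at)


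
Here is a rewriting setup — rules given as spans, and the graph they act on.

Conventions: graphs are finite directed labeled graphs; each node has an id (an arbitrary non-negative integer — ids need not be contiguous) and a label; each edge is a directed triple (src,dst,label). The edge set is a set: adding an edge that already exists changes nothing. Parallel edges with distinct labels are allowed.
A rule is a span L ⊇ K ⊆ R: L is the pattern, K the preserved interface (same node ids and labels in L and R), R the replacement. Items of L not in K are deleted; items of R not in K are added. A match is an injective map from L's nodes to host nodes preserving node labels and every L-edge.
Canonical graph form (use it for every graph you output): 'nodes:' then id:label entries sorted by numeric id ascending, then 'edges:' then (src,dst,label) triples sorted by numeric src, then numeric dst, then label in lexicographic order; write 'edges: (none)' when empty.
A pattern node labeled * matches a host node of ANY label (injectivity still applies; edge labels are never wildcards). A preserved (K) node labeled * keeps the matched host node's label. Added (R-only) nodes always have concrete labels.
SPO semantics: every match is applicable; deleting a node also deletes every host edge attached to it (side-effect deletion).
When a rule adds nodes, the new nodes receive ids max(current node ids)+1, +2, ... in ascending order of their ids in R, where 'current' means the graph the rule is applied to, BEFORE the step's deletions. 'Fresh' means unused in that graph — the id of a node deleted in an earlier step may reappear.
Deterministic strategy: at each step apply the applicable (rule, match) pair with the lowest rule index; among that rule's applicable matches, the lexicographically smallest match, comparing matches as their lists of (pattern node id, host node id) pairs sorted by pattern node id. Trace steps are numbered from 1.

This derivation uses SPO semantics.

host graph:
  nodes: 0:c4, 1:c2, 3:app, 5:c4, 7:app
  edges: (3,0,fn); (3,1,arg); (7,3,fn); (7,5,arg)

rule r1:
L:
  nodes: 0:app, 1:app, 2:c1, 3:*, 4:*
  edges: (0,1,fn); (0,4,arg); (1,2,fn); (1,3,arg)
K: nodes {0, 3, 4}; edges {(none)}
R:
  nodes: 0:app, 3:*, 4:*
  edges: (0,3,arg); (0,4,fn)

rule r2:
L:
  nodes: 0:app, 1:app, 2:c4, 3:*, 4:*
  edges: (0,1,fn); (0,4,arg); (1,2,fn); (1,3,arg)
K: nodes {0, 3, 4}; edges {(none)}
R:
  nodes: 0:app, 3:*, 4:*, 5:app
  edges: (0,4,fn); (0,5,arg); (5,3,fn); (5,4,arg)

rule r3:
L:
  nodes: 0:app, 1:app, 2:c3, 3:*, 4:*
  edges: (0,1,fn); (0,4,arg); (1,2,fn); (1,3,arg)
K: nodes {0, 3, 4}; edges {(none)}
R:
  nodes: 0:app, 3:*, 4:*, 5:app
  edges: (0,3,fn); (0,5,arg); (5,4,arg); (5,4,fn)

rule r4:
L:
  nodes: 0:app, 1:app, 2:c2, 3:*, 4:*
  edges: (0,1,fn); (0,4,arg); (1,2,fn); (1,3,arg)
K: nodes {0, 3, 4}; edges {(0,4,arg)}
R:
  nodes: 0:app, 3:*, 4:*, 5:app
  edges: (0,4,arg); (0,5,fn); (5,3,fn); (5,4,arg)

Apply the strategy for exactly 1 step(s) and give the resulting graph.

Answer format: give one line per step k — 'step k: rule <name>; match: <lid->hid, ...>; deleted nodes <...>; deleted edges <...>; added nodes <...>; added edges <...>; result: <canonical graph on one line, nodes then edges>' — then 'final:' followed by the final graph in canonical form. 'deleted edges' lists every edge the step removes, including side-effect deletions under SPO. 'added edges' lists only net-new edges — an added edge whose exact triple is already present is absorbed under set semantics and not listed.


step 1: rule r2; match: 0->7, 1->3, 2->0, 3->1, 4->5; deleted nodes 0, 3; deleted edges (3,0,fn); (3,1,arg); (7,3,fn); (7,5,arg); added nodes 8; added edges (7,5,fn); (7,8,arg); (8,1,fn); (8,5,arg); result: nodes: 1:c2, 5:c4, 7:app, 8:app edges: (7,5,fn); (7,8,arg); (8,1,fn); (8,5,arg)
final:
nodes: 1:c2, 5:c4, 7:app, 8:app
edges: (7,5,fn); (7,8,arg); (8,1,fn); (8,5,arg)


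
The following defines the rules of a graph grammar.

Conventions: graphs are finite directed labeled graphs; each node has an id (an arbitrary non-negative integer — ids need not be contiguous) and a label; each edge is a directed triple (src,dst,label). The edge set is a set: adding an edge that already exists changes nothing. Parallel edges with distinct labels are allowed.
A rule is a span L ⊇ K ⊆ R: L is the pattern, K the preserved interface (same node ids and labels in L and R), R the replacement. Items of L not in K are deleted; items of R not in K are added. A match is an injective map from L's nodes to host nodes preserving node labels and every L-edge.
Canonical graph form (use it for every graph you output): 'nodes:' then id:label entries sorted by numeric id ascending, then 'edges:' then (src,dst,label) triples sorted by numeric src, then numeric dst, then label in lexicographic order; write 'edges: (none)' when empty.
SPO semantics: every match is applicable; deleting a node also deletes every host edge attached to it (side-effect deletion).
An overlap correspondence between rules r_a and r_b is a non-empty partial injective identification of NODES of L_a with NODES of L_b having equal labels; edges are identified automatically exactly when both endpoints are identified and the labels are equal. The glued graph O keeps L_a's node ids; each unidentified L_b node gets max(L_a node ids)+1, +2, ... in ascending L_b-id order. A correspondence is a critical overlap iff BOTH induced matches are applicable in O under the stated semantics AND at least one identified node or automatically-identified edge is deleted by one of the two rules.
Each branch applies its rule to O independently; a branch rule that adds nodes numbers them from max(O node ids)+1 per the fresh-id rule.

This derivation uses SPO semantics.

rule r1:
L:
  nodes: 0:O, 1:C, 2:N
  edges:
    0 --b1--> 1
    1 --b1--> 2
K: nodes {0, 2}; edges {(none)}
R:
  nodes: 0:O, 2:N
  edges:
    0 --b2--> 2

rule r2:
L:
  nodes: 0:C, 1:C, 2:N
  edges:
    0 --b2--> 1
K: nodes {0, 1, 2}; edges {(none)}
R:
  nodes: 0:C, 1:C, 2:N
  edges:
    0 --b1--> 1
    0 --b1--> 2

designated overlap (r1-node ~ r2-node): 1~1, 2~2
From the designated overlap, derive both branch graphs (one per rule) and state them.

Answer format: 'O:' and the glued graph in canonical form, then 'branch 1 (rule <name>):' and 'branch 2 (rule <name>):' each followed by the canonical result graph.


O:
nodes: 0:O, 1:C, 2:N, 3:C
edges: (0,1,b1); (1,2,b1); (3,1,b2)
branch 1 (rule r1):
nodes: 0:O, 2:N, 3:C
edges: (0,2,b2)
branch 2 (rule r2):
nodes: 0:O, 1:C, 2:N, 3:C
edges: (0,1,b1); (1,2,b1); (3,1,b1); (3,2,b1)


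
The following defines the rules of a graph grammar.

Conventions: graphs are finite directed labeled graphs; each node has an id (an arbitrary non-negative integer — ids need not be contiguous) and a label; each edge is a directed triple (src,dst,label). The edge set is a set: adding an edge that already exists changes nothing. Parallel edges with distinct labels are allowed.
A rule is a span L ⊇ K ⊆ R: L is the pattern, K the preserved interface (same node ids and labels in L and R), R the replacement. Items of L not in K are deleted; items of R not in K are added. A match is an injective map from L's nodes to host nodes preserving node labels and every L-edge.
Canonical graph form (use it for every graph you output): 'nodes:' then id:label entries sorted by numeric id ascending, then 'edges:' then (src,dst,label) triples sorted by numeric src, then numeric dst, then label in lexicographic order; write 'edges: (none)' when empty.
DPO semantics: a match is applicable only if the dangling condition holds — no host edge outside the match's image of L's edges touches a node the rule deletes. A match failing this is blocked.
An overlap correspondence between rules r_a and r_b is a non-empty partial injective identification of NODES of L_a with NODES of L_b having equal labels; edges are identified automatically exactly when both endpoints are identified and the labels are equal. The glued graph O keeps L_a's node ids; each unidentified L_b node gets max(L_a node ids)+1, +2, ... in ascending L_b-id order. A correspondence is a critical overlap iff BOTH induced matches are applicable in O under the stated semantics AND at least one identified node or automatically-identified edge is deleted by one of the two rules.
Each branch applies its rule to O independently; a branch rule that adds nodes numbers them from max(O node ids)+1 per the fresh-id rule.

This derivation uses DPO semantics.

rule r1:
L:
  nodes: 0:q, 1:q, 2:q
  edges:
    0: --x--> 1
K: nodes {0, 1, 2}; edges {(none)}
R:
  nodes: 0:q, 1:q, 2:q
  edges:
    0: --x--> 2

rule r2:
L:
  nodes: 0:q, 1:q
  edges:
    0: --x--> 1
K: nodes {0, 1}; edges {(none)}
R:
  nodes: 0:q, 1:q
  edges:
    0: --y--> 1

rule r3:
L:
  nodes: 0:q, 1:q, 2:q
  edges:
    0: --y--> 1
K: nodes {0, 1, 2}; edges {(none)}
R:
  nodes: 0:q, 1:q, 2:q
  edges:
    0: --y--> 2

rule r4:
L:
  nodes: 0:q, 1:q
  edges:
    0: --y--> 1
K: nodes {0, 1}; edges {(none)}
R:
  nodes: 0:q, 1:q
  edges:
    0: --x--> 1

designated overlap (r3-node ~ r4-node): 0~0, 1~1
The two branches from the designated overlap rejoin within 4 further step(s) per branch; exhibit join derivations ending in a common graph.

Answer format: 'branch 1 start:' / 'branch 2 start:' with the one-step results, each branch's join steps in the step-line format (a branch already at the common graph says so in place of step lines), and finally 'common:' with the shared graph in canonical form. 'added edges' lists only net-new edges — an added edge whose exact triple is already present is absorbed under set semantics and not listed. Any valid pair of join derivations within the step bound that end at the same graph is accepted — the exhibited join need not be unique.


branch 1 start:
nodes: 0:q, 1:q, 2:q
edges: (0,2,y)
branch 2 start:
nodes: 0:q, 1:q, 2:q
edges: (0,1,x)
branch 1 step 1: rule r3; match: 0->0, 1->2, 2->1; deleted nodes (none); deleted edges (0,2,y); added nodes (none); added edges (0,1,y); result: nodes: 0:q, 1:q, 2:q edges: (0,1,y)
branch 2 step 1: rule r2; match: 0->0, 1->1; deleted nodes (none); deleted edges (0,1,x); added nodes (none); added edges (0,1,y); result: nodes: 0:q, 1:q, 2:q edges: (0,1,y)
common:
nodes: 0:q, 1:q, 2:q
edges: (0,1,y)


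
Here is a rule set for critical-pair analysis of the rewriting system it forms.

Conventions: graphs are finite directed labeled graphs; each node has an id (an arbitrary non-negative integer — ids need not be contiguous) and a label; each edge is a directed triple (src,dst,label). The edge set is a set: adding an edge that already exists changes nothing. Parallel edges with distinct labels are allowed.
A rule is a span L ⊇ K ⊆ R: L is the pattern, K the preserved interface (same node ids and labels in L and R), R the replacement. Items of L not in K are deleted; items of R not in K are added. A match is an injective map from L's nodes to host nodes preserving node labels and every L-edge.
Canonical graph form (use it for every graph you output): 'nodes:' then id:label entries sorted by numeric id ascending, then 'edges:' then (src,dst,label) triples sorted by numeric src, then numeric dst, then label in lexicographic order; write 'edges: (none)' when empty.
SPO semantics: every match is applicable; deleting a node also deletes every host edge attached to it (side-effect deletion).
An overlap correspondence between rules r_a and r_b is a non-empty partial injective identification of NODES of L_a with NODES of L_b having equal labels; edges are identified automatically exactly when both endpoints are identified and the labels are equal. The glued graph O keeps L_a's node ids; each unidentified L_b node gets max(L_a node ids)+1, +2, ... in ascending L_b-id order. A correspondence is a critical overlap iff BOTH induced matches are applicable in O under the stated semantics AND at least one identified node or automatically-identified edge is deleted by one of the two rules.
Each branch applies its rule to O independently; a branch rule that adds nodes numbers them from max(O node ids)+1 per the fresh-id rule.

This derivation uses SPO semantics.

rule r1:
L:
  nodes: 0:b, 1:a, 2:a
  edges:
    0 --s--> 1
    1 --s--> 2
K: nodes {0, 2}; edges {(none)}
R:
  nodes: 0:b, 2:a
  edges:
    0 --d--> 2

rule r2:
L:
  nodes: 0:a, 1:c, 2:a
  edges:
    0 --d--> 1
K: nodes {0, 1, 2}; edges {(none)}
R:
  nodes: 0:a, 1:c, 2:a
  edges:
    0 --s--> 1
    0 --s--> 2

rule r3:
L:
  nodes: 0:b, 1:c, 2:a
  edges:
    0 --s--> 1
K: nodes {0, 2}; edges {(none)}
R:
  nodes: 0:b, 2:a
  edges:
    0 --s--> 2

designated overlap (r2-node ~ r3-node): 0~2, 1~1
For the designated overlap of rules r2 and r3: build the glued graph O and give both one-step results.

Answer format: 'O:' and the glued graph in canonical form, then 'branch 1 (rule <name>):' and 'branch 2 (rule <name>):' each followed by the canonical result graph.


O:
nodes: 0:a, 1:c, 2:a, 3:b
edges: (0,1,d); (3,1,s)
branch 1 (rule r2):
nodes: 0:a, 1:c, 2:a, 3:b
edges: (0,1,s); (0,2,s); (3,1,s)
branch 2 (rule r3):
nodes: 0:a, 2:a, 3:b
edges: (3,0,s)


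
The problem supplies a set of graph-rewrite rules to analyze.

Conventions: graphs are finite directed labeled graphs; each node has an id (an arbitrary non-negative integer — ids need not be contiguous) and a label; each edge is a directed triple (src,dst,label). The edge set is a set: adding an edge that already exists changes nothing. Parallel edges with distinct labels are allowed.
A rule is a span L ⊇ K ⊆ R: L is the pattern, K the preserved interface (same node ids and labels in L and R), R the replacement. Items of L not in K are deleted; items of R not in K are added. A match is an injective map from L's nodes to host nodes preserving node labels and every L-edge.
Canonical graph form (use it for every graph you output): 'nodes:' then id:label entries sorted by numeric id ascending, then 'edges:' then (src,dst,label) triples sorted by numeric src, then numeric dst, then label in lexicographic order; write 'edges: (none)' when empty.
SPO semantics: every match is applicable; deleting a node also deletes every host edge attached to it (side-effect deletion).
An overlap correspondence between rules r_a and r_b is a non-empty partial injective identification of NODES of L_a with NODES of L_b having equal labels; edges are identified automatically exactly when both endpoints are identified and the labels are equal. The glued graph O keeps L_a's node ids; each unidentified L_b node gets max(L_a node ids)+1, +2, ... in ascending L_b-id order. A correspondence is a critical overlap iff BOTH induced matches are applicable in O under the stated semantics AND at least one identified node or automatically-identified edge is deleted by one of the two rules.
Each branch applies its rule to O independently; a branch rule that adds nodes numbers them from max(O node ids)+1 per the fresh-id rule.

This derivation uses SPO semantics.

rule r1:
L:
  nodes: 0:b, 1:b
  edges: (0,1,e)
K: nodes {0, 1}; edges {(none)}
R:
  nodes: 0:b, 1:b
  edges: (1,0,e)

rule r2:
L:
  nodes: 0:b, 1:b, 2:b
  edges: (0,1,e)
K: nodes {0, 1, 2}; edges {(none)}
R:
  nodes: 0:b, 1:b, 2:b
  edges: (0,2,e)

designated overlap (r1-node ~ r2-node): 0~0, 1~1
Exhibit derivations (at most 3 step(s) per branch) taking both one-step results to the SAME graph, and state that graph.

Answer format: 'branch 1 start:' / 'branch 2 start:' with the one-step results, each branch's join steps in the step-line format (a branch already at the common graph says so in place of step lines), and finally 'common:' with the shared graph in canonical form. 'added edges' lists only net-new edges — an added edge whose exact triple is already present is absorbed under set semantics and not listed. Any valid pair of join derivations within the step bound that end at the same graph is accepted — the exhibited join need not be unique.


branch 1 start:
nodes: 0:b, 1:b, 2:b
edges: (1,0,e)
branch 2 start:
nodes: 0:b, 1:b, 2:b
edges: (0,2,e)
branch 1 step 1: rule r1; match: 0->1, 1->0; deleted nodes (none); deleted edges (1,0,e); added nodes (none); added edges (0,1,e); result: nodes: 0:b, 1:b, 2:b edges: (0,1,e)
branch 2 step 1: rule r2; match: 0->0, 1->2, 2->1; deleted nodes (none); deleted edges (0,2,e); added nodes (none); added edges (0,1,e); result: nodes: 0:b, 1:b, 2:b edges: (0,1,e)
common:
nodes: 0:b, 1:b, 2:b
edges: (0,1,e)


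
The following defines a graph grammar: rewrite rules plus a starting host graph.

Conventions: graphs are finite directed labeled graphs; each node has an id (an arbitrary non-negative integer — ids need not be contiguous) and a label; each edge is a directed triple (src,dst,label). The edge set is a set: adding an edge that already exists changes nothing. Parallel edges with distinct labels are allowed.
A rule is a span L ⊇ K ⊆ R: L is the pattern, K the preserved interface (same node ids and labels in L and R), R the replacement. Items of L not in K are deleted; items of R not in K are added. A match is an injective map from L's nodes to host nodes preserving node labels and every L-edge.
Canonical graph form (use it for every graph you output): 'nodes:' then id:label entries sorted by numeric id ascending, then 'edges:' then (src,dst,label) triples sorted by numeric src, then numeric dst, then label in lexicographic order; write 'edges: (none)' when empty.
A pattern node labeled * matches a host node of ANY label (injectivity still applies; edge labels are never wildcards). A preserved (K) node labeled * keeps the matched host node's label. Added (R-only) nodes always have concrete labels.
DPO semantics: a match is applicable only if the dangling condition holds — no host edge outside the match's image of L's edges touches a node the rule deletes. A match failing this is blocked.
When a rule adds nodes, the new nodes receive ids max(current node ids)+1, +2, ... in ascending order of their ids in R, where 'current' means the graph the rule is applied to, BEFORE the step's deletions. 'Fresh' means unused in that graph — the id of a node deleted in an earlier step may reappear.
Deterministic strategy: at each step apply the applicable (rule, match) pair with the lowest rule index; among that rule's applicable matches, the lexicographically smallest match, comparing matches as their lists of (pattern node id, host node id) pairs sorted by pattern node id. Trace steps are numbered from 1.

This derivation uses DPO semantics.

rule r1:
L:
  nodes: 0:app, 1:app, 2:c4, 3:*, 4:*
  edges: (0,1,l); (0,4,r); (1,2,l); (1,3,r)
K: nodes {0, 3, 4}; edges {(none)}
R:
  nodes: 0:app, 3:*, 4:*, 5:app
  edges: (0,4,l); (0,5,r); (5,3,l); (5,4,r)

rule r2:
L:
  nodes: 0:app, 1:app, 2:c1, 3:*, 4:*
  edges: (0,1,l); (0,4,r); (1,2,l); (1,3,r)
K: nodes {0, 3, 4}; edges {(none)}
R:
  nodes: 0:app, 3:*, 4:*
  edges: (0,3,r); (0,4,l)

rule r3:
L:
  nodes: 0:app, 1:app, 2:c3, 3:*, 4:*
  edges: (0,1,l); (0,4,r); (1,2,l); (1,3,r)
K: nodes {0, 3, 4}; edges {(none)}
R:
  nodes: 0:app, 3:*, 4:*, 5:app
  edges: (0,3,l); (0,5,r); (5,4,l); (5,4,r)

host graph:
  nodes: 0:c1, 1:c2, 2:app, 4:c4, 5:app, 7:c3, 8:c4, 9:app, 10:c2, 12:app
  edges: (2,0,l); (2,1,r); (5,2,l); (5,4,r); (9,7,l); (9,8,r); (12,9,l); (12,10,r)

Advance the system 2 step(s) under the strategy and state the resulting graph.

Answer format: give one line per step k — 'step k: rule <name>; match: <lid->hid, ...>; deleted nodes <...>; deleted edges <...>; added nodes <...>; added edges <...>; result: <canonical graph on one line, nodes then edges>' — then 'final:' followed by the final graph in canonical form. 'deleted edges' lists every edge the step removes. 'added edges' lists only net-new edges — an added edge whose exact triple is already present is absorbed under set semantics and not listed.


step 1: rule r2; match: 0->5, 1->2, 2->0, 3->1, 4->4; deleted nodes 0, 2; deleted edges (2,0,l); (2,1,r); (5,2,l); (5,4,r); added nodes (none); added edges (5,1,r); (5,4,l); result: nodes: 1:c2, 4:c4, 5:app, 7:c3, 8:c4, 9:app, 10:c2, 12:app edges: (5,1,r); (5,4,l); (9,7,l); (9,8,r); (12,9,l); (12,10,r)
step 2: rule r3; match: 0->12, 1->9, 2->7, 3->8, 4->10; deleted nodes 7, 9; deleted edges (9,7,l); (9,8,r); (12,9,l); (12,10,r); added nodes 13; added edges (12,8,l); (12,13,r); (13,10,l); (13,10,r); result: nodes: 1:c2, 4:c4, 5:app, 8:c4, 10:c2, 12:app, 13:app edges: (5,1,r); (5,4,l); (12,8,l); (12,13,r); (13,10,l); (13,10,r)
final:
nodes: 1:c2, 4:c4, 5:app, 8:c4, 10:c2, 12:app, 13:app
edges: (5,1,r); (5,4,l); (12,8,l); (12,13,r); (13,10,l); (13,10,r)


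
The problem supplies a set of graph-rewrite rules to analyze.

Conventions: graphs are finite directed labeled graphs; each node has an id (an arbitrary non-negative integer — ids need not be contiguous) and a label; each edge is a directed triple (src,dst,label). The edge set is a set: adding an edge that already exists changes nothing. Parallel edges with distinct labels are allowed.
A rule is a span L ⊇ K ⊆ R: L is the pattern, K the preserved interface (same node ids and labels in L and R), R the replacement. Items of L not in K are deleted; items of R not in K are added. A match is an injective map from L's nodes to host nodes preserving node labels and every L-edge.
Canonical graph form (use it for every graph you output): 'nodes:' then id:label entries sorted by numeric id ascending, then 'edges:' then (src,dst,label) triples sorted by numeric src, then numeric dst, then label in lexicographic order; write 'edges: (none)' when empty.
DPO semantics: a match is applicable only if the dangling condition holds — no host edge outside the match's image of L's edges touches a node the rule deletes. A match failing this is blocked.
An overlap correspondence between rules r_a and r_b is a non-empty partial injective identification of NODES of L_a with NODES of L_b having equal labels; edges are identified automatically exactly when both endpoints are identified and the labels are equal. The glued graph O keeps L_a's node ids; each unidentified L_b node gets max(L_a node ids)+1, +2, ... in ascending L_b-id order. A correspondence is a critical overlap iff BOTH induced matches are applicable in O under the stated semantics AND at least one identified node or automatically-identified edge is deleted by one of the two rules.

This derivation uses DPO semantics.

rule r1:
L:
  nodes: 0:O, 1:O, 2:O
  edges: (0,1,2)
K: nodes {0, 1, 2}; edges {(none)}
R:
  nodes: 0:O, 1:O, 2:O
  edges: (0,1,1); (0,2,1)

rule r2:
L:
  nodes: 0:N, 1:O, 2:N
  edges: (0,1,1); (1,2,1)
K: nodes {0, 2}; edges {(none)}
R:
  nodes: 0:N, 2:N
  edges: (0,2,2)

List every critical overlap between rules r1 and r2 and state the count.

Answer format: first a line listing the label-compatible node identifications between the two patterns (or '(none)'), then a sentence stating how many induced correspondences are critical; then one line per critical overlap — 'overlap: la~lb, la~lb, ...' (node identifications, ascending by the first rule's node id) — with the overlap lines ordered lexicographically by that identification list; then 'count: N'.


label-compatible node identifications between L(r1) and L(r2): 0~1, 1~1, 2~1
1 of the induced correspondences is a critical overlap of r1 and r2.
overlap: 2~1
count: 1
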